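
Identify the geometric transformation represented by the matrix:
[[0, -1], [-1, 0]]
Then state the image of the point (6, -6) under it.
reflection across the line y = -x; image of (6, -6) is (6, -6)

This is a symmetric orthogonal matrix with determinant -1, which characterizes a reflection in ℝ².
The matrix [[0, -1], [-1, 0]] represents: reflection across the line y = -x.
Applying it to (6, -6): [0·6 + -1·-6, -1·6 + 0·-6] = (6, -6).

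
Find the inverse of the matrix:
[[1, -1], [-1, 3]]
[[3/2, 1/2], [1/2, 1/2]]

For [[a,b],[c,d]], inverse = (1/det)·[[d,-b],[-c,a]]
det = 1·3 - -1·-1 = 2
Inverse = (1/2)·[[3, 1], [1, 1]]
        = [[3/2, 1/2], [1/2, 1/2]]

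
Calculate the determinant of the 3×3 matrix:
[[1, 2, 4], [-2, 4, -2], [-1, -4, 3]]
68

Expansion along first row:
det = 1·det([[4,-2],[-4,3]]) - 2·det([[-2,-2],[-1,3]]) + 4·det([[-2,4],[-1,-4]])
    = 1·(4·3 - -2·-4) - 2·(-2·3 - -2·-1) + 4·(-2·-4 - 4·-1)
    = 1·4 - 2·-8 + 4·12
    = 4 + 16 + 48 = 68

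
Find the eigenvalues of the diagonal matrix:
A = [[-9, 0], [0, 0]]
λ₁ = -9, λ₂ = 0

The characteristic polynomial of A is det(A - λI) = (-9 - λ)(0 - λ) = 0.
The roots are λ = -9 and λ = 0, so the eigenvalues are the diagonal entries.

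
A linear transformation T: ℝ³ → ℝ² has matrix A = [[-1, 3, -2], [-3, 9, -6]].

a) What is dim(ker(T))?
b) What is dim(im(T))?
dim(ker) = 2, dim(im) = 1

Observe that row 2 = 3 × row 1 (so the rows are linearly dependent).
Thus rank(A) = 1 (only one linearly independent row).
dim(im(T)) = rank(A) = 1.
By the rank-nullity theorem applied to T: ℝ³ → ℝ², rank(A) + nullity(A) = 3 (the domain dimension), so dim(ker(T)) = 3 - 1 = 2.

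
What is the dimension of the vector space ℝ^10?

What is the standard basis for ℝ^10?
Dimension = 10; standard basis = {e_1, e_2, e_3, …, e_10}

ℝ^10 is the space of 10-tuples of real numbers; its dimension is 10.
The standard basis consists of 10 vectors: e_1, e_2, e_3, …, e_10, where e_i is the vector with 1 in position i and 0 elsewhere.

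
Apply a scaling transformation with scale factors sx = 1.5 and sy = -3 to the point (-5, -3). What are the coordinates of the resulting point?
(-7.5, 9)

Scaling matrix:
[[1.50, 0], [0, -3]]
Result: (-5 × 1.5, -3 × -3) = (-7.5, 9)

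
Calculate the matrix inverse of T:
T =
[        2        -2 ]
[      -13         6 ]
det(T) = -14
T⁻¹ =
[     -3/7      -1/7 ]
[   -13/14      -1/7 ]

For a 2×2 matrix T = [[a, b], [c, d]] with det(T) ≠ 0, T⁻¹ = (1/det(T)) * [[d, -b], [-c, a]].
det(T) = (2)*(6) - (-2)*(-13) = 12 - 26 = -14.
T⁻¹ = (1/-14) * [[6, 2], [13, 2]].
Dividing each entry by -14 and reducing:
T⁻¹ =
[     -3/7      -1/7 ]
[   -13/14      -1/7 ]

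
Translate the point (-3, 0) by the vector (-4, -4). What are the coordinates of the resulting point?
(-7, -4)

Translation by (-4, -4):
x' = -3 + -4 = -7
y' = 0 + -4 = -4
Homogeneous matrix: [[1, 0, -4], [0, 1, -4], [0, 0, 1]]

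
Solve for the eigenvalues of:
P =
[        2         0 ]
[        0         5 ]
λ = 2, 5

Solve det(P - λI) = 0. For a 2×2 matrix the characteristic equation is λ² - (trace)λ + det = 0.
trace(P) = a + d = 2 + 5 = 7.
det(P) = a*d - b*c = (2)*(5) - (0)*(0) = 10 - 0 = 10.
Characteristic equation: λ² - (7)λ + (10) = 0.
Discriminant = (7)² - 4*(10) = 49 - 40 = 9.
λ = (7 ± √9) / 2 = (7 ± 3) / 2 = 2, 5.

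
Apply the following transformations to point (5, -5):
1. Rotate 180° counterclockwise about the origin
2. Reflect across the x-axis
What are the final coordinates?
(-5, -5)

Step 1: Rotate 180° → (-5, 5)
Step 2: Reflect across the x-axis → (-5, -5)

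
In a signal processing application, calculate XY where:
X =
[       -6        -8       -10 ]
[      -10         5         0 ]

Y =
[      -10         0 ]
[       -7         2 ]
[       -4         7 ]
XY =
[      156       -86 ]
[       65        10 ]

Matrix multiplication: (XY)[i][j] = sum over k of X[i][k] * Y[k][j].
  (XY)[0][0] = (-6)*(-10) + (-8)*(-7) + (-10)*(-4) = 156
  (XY)[0][1] = (-6)*(0) + (-8)*(2) + (-10)*(7) = -86
  (XY)[1][0] = (-10)*(-10) + (5)*(-7) + (0)*(-4) = 65
  (XY)[1][1] = (-10)*(0) + (5)*(2) + (0)*(7) = 10
XY =
[      156       -86 ]
[       65        10 ]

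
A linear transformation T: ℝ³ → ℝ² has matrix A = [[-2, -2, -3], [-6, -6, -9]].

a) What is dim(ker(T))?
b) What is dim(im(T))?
dim(ker) = 2, dim(im) = 1

Observe that row 2 = 3 × row 1 (so the rows are linearly dependent).
Thus rank(A) = 1 (only one linearly independent row).
dim(im(T)) = rank(A) = 1.
By the rank-nullity theorem applied to T: ℝ³ → ℝ², rank(A) + nullity(A) = 3 (the domain dimension), so dim(ker(T)) = 3 - 1 = 2.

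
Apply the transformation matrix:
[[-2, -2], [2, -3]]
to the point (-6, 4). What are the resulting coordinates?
(4, -24)

Matrix multiplication:
[[-2, -2], [2, -3]] × [-6, 4]ᵀ
= [-2×-6 + -2×4, 2×-6 + -3×4]ᵀ
= [4.0000, -24.0000]ᵀ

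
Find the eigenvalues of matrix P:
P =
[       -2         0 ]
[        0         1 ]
λ = -2, 1

Solve det(P - λI) = 0. For a 2×2 matrix the characteristic equation is λ² - (trace)λ + det = 0.
trace(P) = a + d = -2 + 1 = -1.
det(P) = a*d - b*c = (-2)*(1) - (0)*(0) = -2 - 0 = -2.
Characteristic equation: λ² - (-1)λ + (-2) = 0.
Discriminant = (-1)² - 4*(-2) = 1 + 8 = 9.
λ = (-1 ± √9) / 2 = (-1 ± 3) / 2 = -2, 1.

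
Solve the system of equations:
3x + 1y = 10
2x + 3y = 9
x = 3, y = 1

Use elimination (row reduction):
Equation 1: 3x + 1y = 10.
Equation 2: 2x + 3y = 9.
Multiply Eq1 by 2 and Eq2 by 3: 6x + 2y = 20;  6x + 9y = 27.
Subtract: (7)y = 7, so y = 1.
Back-substitute into Eq1: 3x + 1*(1) = 10, so x = 3.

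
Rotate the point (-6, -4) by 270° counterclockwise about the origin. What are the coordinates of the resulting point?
(-4, 6)

Rotation matrix R(θ) = [[cos θ, -sin θ], [sin θ, cos θ]]; for θ = 270°:
R = [[0, 1], [-1, 0]]
Result: R × [-6, -4]ᵀ = [0·-6 + (1)·-4, -1·-6 + (0)·-4]ᵀ = (-4, 6)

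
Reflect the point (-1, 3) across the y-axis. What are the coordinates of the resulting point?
(1, 3)

Reflection across y-axis: (-1, 3) → (1, 3)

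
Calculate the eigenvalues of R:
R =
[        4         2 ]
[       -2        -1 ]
λ = 0, 3

Solve det(R - λI) = 0. For a 2×2 matrix the characteristic equation is λ² - (trace)λ + det = 0.
trace(R) = a + d = 4 - 1 = 3.
det(R) = a*d - b*c = (4)*(-1) - (2)*(-2) = -4 + 4 = 0.
Characteristic equation: λ² - (3)λ + (0) = 0.
Discriminant = (3)² - 4*(0) = 9 - 0 = 9.
λ = (3 ± √9) / 2 = (3 ± 3) / 2 = 0, 3.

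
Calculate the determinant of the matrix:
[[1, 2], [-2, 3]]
7

For a 2×2 matrix [[a, b], [c, d]], det = ad - bc
det = (1)(3) - (2)(-2) = 3 - -4 = 7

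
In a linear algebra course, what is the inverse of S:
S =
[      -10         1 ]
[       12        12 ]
det(S) = -132
S⁻¹ =
[    -1/11     1/132 ]
[     1/11      5/66 ]

For a 2×2 matrix S = [[a, b], [c, d]] with det(S) ≠ 0, S⁻¹ = (1/det(S)) * [[d, -b], [-c, a]].
det(S) = (-10)*(12) - (1)*(12) = -120 - 12 = -132.
S⁻¹ = (1/-132) * [[12, -1], [-12, -10]].
Dividing each entry by -132 and reducing:
S⁻¹ =
[    -1/11     1/132 ]
[     1/11      5/66 ]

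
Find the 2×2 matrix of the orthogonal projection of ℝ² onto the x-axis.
[[1, 0], [0, 0]]

The orthogonal projection onto the line spanned by a nonzero vector u = (a, b) has matrix P = (u uᵀ) / (uᵀ u) = (1/(a² + b²)) · [[a², ab], [ab, b²]].
Here u = (1, 0), so a² + b² = 1 + 0 = 1.
P = (1/1) · [[1, 0], [0, 0]] = [[1, 0], [0, 0]].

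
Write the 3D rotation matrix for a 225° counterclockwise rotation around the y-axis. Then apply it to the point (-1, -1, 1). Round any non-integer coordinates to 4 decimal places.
R = [[-√2/2, 0, -√2/2], [0, 1, 0], [√2/2, 0, -√2/2]]; R·(-1, -1, 1) = (0.0000, -1.0000, -1.4142)

Rotation matrix for 225° around y-axis:
cos(225°) = -√2/2, sin(225°) = -√2/2
R = [[-√2/2, 0, -√2/2], [0, 1, 0], [√2/2, 0, -√2/2]]
Apply to (-1, -1, 1): R·[-1, -1, 1]ᵀ = (0.0000, -1.0000, -1.4142)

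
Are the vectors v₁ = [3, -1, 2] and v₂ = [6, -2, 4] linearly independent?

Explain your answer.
No, linearly dependent (v₂ = 2·v₁)

Check whether there is a scalar k with v₂ = k·v₁.
Comparing components, k = 2 satisfies 2·[3, -1, 2] = [6, -2, 4].
Since v₂ is a scalar multiple of v₁, the two vectors are linearly dependent.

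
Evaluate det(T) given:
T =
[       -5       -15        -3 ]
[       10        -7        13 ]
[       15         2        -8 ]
det(T) = -4650

Expand along row 0 (cofactor expansion): det(T) = a*(e*i - f*h) - b*(d*i - f*g) + c*(d*h - e*g), where the 3×3 is [[a, b, c], [d, e, f], [g, h, i]].
Minor M_00 = (-7)*(-8) - (13)*(2) = 56 - 26 = 30.
Minor M_01 = (10)*(-8) - (13)*(15) = -80 - 195 = -275.
Minor M_02 = (10)*(2) - (-7)*(15) = 20 + 105 = 125.
det(T) = (-5)*(30) - (-15)*(-275) + (-3)*(125) = -150 - 4125 - 375 = -4650.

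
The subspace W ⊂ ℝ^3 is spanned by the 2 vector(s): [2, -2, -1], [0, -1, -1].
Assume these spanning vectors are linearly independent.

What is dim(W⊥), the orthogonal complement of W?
dim(W⊥) = 1

For any subspace W of ℝ^n, dim(W) + dim(W⊥) = n (the whole-space dimension).
Here the given 2 vectors are linearly independent, so dim(W) = 2.
Thus dim(W⊥) = n - dim(W) = 3 - 2 = 1.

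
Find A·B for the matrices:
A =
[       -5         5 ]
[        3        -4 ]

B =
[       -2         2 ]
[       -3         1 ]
AB =
[       -5        -5 ]
[        6         2 ]

Matrix multiplication: (AB)[i][j] = sum over k of A[i][k] * B[k][j].
  (AB)[0][0] = (-5)*(-2) + (5)*(-3) = -5
  (AB)[0][1] = (-5)*(2) + (5)*(1) = -5
  (AB)[1][0] = (3)*(-2) + (-4)*(-3) = 6
  (AB)[1][1] = (3)*(2) + (-4)*(1) = 2
AB =
[       -5        -5 ]
[        6         2 ]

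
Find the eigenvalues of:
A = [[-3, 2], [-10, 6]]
λ = 1, 2

Solve det(A - λI) = 0. For a 2×2 matrix this is λ² - (trace)λ + det = 0.
trace(A) = -3 + 6 = 3.
det(A) = (-3)*(6) - (2)*(-10) = -18 + 20 = 2.
Characteristic equation: λ² - (3)λ + (2) = 0.
Discriminant: (3)² - 4*(2) = 9 - 8 = 1.
Roots: λ = (3 ± √1) / 2 = 1, 2.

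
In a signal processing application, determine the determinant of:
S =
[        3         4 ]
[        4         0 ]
det(S) = -16

For a 2×2 matrix [[a, b], [c, d]], det = a*d - b*c.
det(S) = (3)*(0) - (4)*(4) = 0 - 16 = -16.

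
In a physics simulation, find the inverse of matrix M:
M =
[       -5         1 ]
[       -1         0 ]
det(M) = 1
M⁻¹ =
[        0        -1 ]
[        1        -5 ]

For a 2×2 matrix M = [[a, b], [c, d]] with det(M) ≠ 0, M⁻¹ = (1/det(M)) * [[d, -b], [-c, a]].
det(M) = (-5)*(0) - (1)*(-1) = 0 + 1 = 1.
M⁻¹ = (1/1) * [[0, -1], [1, -5]].
Dividing each entry by 1 and reducing:
M⁻¹ =
[        0        -1 ]
[        1        -5 ]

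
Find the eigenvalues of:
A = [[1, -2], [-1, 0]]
λ = -1, 2

Solve det(A - λI) = 0. For a 2×2 matrix this is λ² - (trace)λ + det = 0.
trace(A) = 1 + 0 = 1.
det(A) = (1)*(0) - (-2)*(-1) = 0 - 2 = -2.
Characteristic equation: λ² - (1)λ + (-2) = 0.
Discriminant: (1)² - 4*(-2) = 1 + 8 = 9.
Roots: λ = (1 ± √9) / 2 = -1, 2.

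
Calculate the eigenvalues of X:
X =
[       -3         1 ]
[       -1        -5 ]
λ = -4, -4

Solve det(X - λI) = 0. For a 2×2 matrix the characteristic equation is λ² - (trace)λ + det = 0.
trace(X) = a + d = -3 - 5 = -8.
det(X) = a*d - b*c = (-3)*(-5) - (1)*(-1) = 15 + 1 = 16.
Characteristic equation: λ² - (-8)λ + (16) = 0.
Discriminant = (-8)² - 4*(16) = 64 - 64 = 0.
λ = (-8 ± √0) / 2 = (-8 ± 0) / 2 = -4, -4.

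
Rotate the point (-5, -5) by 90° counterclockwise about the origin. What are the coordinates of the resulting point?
(5, -5)

Rotation matrix R(θ) = [[cos θ, -sin θ], [sin θ, cos θ]]; for θ = 90°:
R = [[0, -1], [1, 0]]
Result: R × [-5, -5]ᵀ = [0·-5 + (-1)·-5, 1·-5 + (0)·-5]ᵀ = (5, -5)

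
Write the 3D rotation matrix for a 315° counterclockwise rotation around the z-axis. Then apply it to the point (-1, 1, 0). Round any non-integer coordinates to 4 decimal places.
R = [[√2/2, √2/2, 0], [-√2/2, √2/2, 0], [0, 0, 1]]; R·(-1, 1, 0) = (0.0000, 1.4142, 0.0000)

Rotation matrix for 315° around z-axis:
cos(315°) = √2/2, sin(315°) = -√2/2
R = [[√2/2, √2/2, 0], [-√2/2, √2/2, 0], [0, 0, 1]]
Apply to (-1, 1, 0): R·[-1, 1, 0]ᵀ = (0.0000, 1.4142, 0.0000)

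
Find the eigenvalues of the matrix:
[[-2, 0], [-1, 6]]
λ = -2 and λ = 6

Characteristic equation: det(A - λI) = 0
λ² - (trace)λ + (det) = 0
λ² - (4)λ + (-12) = 0
λ² - 4λ - 12 = 0
Solving: λ = -2, 6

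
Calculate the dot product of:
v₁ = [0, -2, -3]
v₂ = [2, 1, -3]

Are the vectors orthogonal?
7, No

The dot product is the sum of products of corresponding components.
v₁·v₂ = (0)*(2) + (-2)*(1) + (-3)*(-3) = 0 - 2 + 9 = 7.
Two vectors are orthogonal iff their dot product is 0; here the dot product is 7, so the vectors are not orthogonal.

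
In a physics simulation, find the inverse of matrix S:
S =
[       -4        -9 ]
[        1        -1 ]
det(S) = 13
S⁻¹ =
[    -1/13      9/13 ]
[    -1/13     -4/13 ]

For a 2×2 matrix S = [[a, b], [c, d]] with det(S) ≠ 0, S⁻¹ = (1/det(S)) * [[d, -b], [-c, a]].
det(S) = (-4)*(-1) - (-9)*(1) = 4 + 9 = 13.
S⁻¹ = (1/13) * [[-1, 9], [-1, -4]].
Dividing each entry by 13 and reducing:
S⁻¹ =
[    -1/13      9/13 ]
[    -1/13     -4/13 ]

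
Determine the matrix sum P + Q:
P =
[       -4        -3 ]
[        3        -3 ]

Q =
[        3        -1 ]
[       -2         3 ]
P + Q =
[       -1        -4 ]
[        1         0 ]

Matrix addition is elementwise: (P+Q)[i][j] = P[i][j] + Q[i][j].
  (P+Q)[0][0] = (-4) + (3) = -1
  (P+Q)[0][1] = (-3) + (-1) = -4
  (P+Q)[1][0] = (3) + (-2) = 1
  (P+Q)[1][1] = (-3) + (3) = 0
P + Q =
[       -1        -4 ]
[        1         0 ]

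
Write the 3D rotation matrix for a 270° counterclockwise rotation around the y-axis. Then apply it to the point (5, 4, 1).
R = [[0, 0, -1], [0, 1, 0], [1, 0, 0]]; R·(5, 4, 1) = (-1, 4, 5)

Rotation matrix for 270° around y-axis:
cos(270°) = 0, sin(270°) = -1
R = [[0, 0, -1], [0, 1, 0], [1, 0, 0]]
Apply to (5, 4, 1): R·[5, 4, 1]ᵀ = (-1, 4, 5)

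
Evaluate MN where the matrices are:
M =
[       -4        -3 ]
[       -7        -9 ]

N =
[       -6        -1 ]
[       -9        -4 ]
MN =
[       51        16 ]
[      123        43 ]

Matrix multiplication: (MN)[i][j] = sum over k of M[i][k] * N[k][j].
  (MN)[0][0] = (-4)*(-6) + (-3)*(-9) = 51
  (MN)[0][1] = (-4)*(-1) + (-3)*(-4) = 16
  (MN)[1][0] = (-7)*(-6) + (-9)*(-9) = 123
  (MN)[1][1] = (-7)*(-1) + (-9)*(-4) = 43
MN =
[       51        16 ]
[      123        43 ]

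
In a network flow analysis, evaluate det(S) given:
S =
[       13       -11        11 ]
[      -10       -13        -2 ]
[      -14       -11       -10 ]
det(S) = 1404

Expand along row 0 (cofactor expansion): det(S) = a*(e*i - f*h) - b*(d*i - f*g) + c*(d*h - e*g), where the 3×3 is [[a, b, c], [d, e, f], [g, h, i]].
Minor M_00 = (-13)*(-10) - (-2)*(-11) = 130 - 22 = 108.
Minor M_01 = (-10)*(-10) - (-2)*(-14) = 100 - 28 = 72.
Minor M_02 = (-10)*(-11) - (-13)*(-14) = 110 - 182 = -72.
det(S) = (13)*(108) - (-11)*(72) + (11)*(-72) = 1404 + 792 - 792 = 1404.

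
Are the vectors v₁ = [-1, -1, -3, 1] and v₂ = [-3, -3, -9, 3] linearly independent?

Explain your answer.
No, linearly dependent (v₂ = 3·v₁)

Check whether there is a scalar k with v₂ = k·v₁.
Comparing components, k = 3 satisfies 3·[-1, -1, -3, 1] = [-3, -3, -9, 3].
Since v₂ is a scalar multiple of v₁, the two vectors are linearly dependent.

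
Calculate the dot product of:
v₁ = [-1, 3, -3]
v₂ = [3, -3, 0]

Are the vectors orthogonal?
-12, No

The dot product is the sum of products of corresponding components.
v₁·v₂ = (-1)*(3) + (3)*(-3) + (-3)*(0) = -3 - 9 + 0 = -12.
Two vectors are orthogonal iff their dot product is 0; here the dot product is -12, so the vectors are not orthogonal.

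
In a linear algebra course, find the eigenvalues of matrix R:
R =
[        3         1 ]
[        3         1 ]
λ = 0, 4

Solve det(R - λI) = 0. For a 2×2 matrix the characteristic equation is λ² - (trace)λ + det = 0.
trace(R) = a + d = 3 + 1 = 4.
det(R) = a*d - b*c = (3)*(1) - (1)*(3) = 3 - 3 = 0.
Characteristic equation: λ² - (4)λ + (0) = 0.
Discriminant = (4)² - 4*(0) = 16 - 0 = 16.
λ = (4 ± √16) / 2 = (4 ± 4) / 2 = 0, 4.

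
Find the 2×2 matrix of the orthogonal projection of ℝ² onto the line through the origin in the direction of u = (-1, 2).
[[1/5, -2/5], [-2/5, 4/5]]

The orthogonal projection onto the line spanned by a nonzero vector u = (a, b) has matrix P = (u uᵀ) / (uᵀ u) = (1/(a² + b²)) · [[a², ab], [ab, b²]].
Here u = (-1, 2), so a² + b² = 1 + 4 = 5.
P = (1/5) · [[1, -2], [-2, 4]] = [[1/5, -2/5], [-2/5, 4/5]].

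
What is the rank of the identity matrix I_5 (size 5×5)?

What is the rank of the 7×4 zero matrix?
rank(I_5) = 5, rank(0) = 0

The identity I_5 has 5 columns that are the standard basis vectors e_1, …, e_5. These are linearly independent, so all 5 columns are pivots and rank(I_5) = 5.
The 7×4 zero matrix has every entry zero, so every row is the zero row and there are no pivots; rank(0) = 0.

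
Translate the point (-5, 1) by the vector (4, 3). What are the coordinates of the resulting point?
(-1, 4)

Translation by (4, 3):
x' = -5 + 4 = -1
y' = 1 + 3 = 4
Homogeneous matrix: [[1, 0, 4], [0, 1, 3], [0, 0, 1]]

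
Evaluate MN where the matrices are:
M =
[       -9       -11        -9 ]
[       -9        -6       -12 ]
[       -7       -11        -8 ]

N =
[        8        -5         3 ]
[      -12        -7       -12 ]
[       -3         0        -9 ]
MN =
[       87       122       186 ]
[       36        87       153 ]
[      100       112       183 ]

Matrix multiplication: (MN)[i][j] = sum over k of M[i][k] * N[k][j].
  (MN)[0][0] = (-9)*(8) + (-11)*(-12) + (-9)*(-3) = 87
  (MN)[0][1] = (-9)*(-5) + (-11)*(-7) + (-9)*(0) = 122
  (MN)[0][2] = (-9)*(3) + (-11)*(-12) + (-9)*(-9) = 186
  (MN)[1][0] = (-9)*(8) + (-6)*(-12) + (-12)*(-3) = 36
  (MN)[1][1] = (-9)*(-5) + (-6)*(-7) + (-12)*(0) = 87
  (MN)[1][2] = (-9)*(3) + (-6)*(-12) + (-12)*(-9) = 153
  (MN)[2][0] = (-7)*(8) + (-11)*(-12) + (-8)*(-3) = 100
  (MN)[2][1] = (-7)*(-5) + (-11)*(-7) + (-8)*(0) = 112
  (MN)[2][2] = (-7)*(3) + (-11)*(-12) + (-8)*(-9) = 183
MN =
[       87       122       186 ]
[       36        87       153 ]
[      100       112       183 ]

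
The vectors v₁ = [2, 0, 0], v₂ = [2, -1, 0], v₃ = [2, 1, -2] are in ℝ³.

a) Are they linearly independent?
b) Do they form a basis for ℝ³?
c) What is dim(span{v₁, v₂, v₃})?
Yes independent, yes basis, dim = 3

Stack v₁, v₂, v₃ as rows of a 3×3 matrix.
[[2, 0, 0]; [2, -1, 0]; [2, 1, -2]] is already lower triangular with nonzero diagonal entries (2, -1, -2), so its determinant is the product of the diagonal entries, det = (2)·(-1)·(-2) = 4 ≠ 0, and the rows are linearly independent.
Three linearly independent vectors in ℝ³ form a basis for ℝ³, so dim(span{v₁,v₂,v₃}) = 3.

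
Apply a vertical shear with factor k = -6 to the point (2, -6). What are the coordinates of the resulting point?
(2, -18)

Shear matrix for vertical shear with factor k = -6:
[[1, 0], [-6, 1]]
Result: (2, -6) → (2, -18)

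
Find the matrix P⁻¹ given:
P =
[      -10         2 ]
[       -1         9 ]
det(P) = -88
P⁻¹ =
[    -9/88      1/44 ]
[    -1/88      5/44 ]

For a 2×2 matrix P = [[a, b], [c, d]] with det(P) ≠ 0, P⁻¹ = (1/det(P)) * [[d, -b], [-c, a]].
det(P) = (-10)*(9) - (2)*(-1) = -90 + 2 = -88.
P⁻¹ = (1/-88) * [[9, -2], [1, -10]].
Dividing each entry by -88 and reducing:
P⁻¹ =
[    -9/88      1/44 ]
[    -1/88      5/44 ]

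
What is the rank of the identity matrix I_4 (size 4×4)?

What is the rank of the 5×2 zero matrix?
rank(I_4) = 4, rank(0) = 0

The identity I_4 has 4 columns that are the standard basis vectors e_1, …, e_4. These are linearly independent, so all 4 columns are pivots and rank(I_4) = 4.
The 5×2 zero matrix has every entry zero, so every row is the zero row and there are no pivots; rank(0) = 0.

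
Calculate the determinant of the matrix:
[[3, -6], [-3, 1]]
-15

For a 2×2 matrix [[a, b], [c, d]], det = ad - bc
det = (3)(1) - (-6)(-3) = 3 - 18 = -15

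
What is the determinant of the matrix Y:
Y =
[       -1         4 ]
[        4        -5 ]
det(Y) = -11

For a 2×2 matrix [[a, b], [c, d]], det = a*d - b*c.
det(Y) = (-1)*(-5) - (4)*(4) = 5 - 16 = -11.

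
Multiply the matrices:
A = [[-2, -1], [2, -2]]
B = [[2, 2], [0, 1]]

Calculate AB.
[[-4, -5], [4, 2]]

Each entry (i,j) of AB = sum over k of A[i][k]*B[k][j].
(AB)[0][0] = (-2)*(2) + (-1)*(0) = -4
(AB)[0][1] = (-2)*(2) + (-1)*(1) = -5
(AB)[1][0] = (2)*(2) + (-2)*(0) = 4
(AB)[1][1] = (2)*(2) + (-2)*(1) = 2
AB = [[-4, -5], [4, 2]]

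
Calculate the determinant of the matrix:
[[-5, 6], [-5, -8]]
70

For a 2×2 matrix [[a, b], [c, d]], det = ad - bc
det = (-5)(-8) - (6)(-5) = 40 - -30 = 70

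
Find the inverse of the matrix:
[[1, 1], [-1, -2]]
[[2, 1], [-1, -1]]

For [[a,b],[c,d]], inverse = (1/det)·[[d,-b],[-c,a]]
det = 1·-2 - 1·-1 = -1
Inverse = (1/-1)·[[-2, -1], [1, 1]]
        = [[2, 1], [-1, -1]]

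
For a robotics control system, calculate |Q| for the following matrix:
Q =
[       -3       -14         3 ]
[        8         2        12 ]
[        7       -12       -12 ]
det(Q) = -3210

Expand along row 0 (cofactor expansion): det(Q) = a*(e*i - f*h) - b*(d*i - f*g) + c*(d*h - e*g), where the 3×3 is [[a, b, c], [d, e, f], [g, h, i]].
Minor M_00 = (2)*(-12) - (12)*(-12) = -24 + 144 = 120.
Minor M_01 = (8)*(-12) - (12)*(7) = -96 - 84 = -180.
Minor M_02 = (8)*(-12) - (2)*(7) = -96 - 14 = -110.
det(Q) = (-3)*(120) - (-14)*(-180) + (3)*(-110) = -360 - 2520 - 330 = -3210.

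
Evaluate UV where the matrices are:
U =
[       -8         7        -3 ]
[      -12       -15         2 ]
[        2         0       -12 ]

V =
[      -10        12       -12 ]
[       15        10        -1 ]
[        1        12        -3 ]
UV =
[      182       -62        98 ]
[     -103      -270       153 ]
[      -32      -120        12 ]

Matrix multiplication: (UV)[i][j] = sum over k of U[i][k] * V[k][j].
  (UV)[0][0] = (-8)*(-10) + (7)*(15) + (-3)*(1) = 182
  (UV)[0][1] = (-8)*(12) + (7)*(10) + (-3)*(12) = -62
  (UV)[0][2] = (-8)*(-12) + (7)*(-1) + (-3)*(-3) = 98
  (UV)[1][0] = (-12)*(-10) + (-15)*(15) + (2)*(1) = -103
  (UV)[1][1] = (-12)*(12) + (-15)*(10) + (2)*(12) = -270
  (UV)[1][2] = (-12)*(-12) + (-15)*(-1) + (2)*(-3) = 153
  (UV)[2][0] = (2)*(-10) + (0)*(15) + (-12)*(1) = -32
  (UV)[2][1] = (2)*(12) + (0)*(10) + (-12)*(12) = -120
  (UV)[2][2] = (2)*(-12) + (0)*(-1) + (-12)*(-3) = 12
UV =
[      182       -62        98 ]
[     -103      -270       153 ]
[      -32      -120        12 ]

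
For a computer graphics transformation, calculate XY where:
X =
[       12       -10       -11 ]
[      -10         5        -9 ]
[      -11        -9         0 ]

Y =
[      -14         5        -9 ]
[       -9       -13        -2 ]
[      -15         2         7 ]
XY =
[       87       168      -165 ]
[      230      -133        17 ]
[      235        62       117 ]

Matrix multiplication: (XY)[i][j] = sum over k of X[i][k] * Y[k][j].
  (XY)[0][0] = (12)*(-14) + (-10)*(-9) + (-11)*(-15) = 87
  (XY)[0][1] = (12)*(5) + (-10)*(-13) + (-11)*(2) = 168
  (XY)[0][2] = (12)*(-9) + (-10)*(-2) + (-11)*(7) = -165
  (XY)[1][0] = (-10)*(-14) + (5)*(-9) + (-9)*(-15) = 230
  (XY)[1][1] = (-10)*(5) + (5)*(-13) + (-9)*(2) = -133
  (XY)[1][2] = (-10)*(-9) + (5)*(-2) + (-9)*(7) = 17
  (XY)[2][0] = (-11)*(-14) + (-9)*(-9) + (0)*(-15) = 235
  (XY)[2][1] = (-11)*(5) + (-9)*(-13) + (0)*(2) = 62
  (XY)[2][2] = (-11)*(-9) + (-9)*(-2) + (0)*(7) = 117
XY =
[       87       168      -165 ]
[      230      -133        17 ]
[      235        62       117 ]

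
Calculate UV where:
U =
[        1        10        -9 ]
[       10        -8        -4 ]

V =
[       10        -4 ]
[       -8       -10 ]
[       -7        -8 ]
UV =
[       -7       -32 ]
[      192        72 ]

Matrix multiplication: (UV)[i][j] = sum over k of U[i][k] * V[k][j].
  (UV)[0][0] = (1)*(10) + (10)*(-8) + (-9)*(-7) = -7
  (UV)[0][1] = (1)*(-4) + (10)*(-10) + (-9)*(-8) = -32
  (UV)[1][0] = (10)*(10) + (-8)*(-8) + (-4)*(-7) = 192
  (UV)[1][1] = (10)*(-4) + (-8)*(-10) + (-4)*(-8) = 72
UV =
[       -7       -32 ]
[      192        72 ]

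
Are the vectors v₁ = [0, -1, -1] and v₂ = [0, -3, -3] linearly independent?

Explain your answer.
No, linearly dependent (v₂ = 3·v₁)

Check whether there is a scalar k with v₂ = k·v₁.
Comparing components, k = 3 satisfies 3·[0, -1, -1] = [0, -3, -3].
Since v₂ is a scalar multiple of v₁, the two vectors are linearly dependent.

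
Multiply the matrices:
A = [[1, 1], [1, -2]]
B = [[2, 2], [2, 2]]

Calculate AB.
[[4, 4], [-2, -2]]

Each entry (i,j) of AB = sum over k of A[i][k]*B[k][j].
(AB)[0][0] = (1)*(2) + (1)*(2) = 4
(AB)[0][1] = (1)*(2) + (1)*(2) = 4
(AB)[1][0] = (1)*(2) + (-2)*(2) = -2
(AB)[1][1] = (1)*(2) + (-2)*(2) = -2
AB = [[4, 4], [-2, -2]]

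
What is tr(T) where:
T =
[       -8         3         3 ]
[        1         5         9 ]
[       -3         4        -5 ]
tr(T) = -8 + 5 - 5 = -8

The trace of a square matrix is the sum of its diagonal entries.
Diagonal entries of T: T[0][0] = -8, T[1][1] = 5, T[2][2] = -5.
tr(T) = -8 + 5 - 5 = -8.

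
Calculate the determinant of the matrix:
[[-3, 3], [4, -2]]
-6

For a 2×2 matrix [[a, b], [c, d]], det = ad - bc
det = (-3)(-2) - (3)(4) = 6 - 12 = -6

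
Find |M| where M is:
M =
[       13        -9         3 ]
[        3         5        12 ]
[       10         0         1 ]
det(M) = -1138

Expand along row 0 (cofactor expansion): det(M) = a*(e*i - f*h) - b*(d*i - f*g) + c*(d*h - e*g), where the 3×3 is [[a, b, c], [d, e, f], [g, h, i]].
Minor M_00 = (5)*(1) - (12)*(0) = 5 - 0 = 5.
Minor M_01 = (3)*(1) - (12)*(10) = 3 - 120 = -117.
Minor M_02 = (3)*(0) - (5)*(10) = 0 - 50 = -50.
det(M) = (13)*(5) - (-9)*(-117) + (3)*(-50) = 65 - 1053 - 150 = -1138.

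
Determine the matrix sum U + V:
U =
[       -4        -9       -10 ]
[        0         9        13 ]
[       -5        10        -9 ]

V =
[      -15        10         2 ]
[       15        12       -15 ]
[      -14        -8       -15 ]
U + V =
[      -19         1        -8 ]
[       15        21        -2 ]
[      -19         2       -24 ]

Matrix addition is elementwise: (U+V)[i][j] = U[i][j] + V[i][j].
  (U+V)[0][0] = (-4) + (-15) = -19
  (U+V)[0][1] = (-9) + (10) = 1
  (U+V)[0][2] = (-10) + (2) = -8
  (U+V)[1][0] = (0) + (15) = 15
  (U+V)[1][1] = (9) + (12) = 21
  (U+V)[1][2] = (13) + (-15) = -2
  (U+V)[2][0] = (-5) + (-14) = -19
  (U+V)[2][1] = (10) + (-8) = 2
  (U+V)[2][2] = (-9) + (-15) = -24
U + V =
[      -19         1        -8 ]
[       15        21        -2 ]
[      -19         2       -24 ]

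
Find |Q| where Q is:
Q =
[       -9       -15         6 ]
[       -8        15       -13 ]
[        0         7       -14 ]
det(Q) = 2415

Expand along row 0 (cofactor expansion): det(Q) = a*(e*i - f*h) - b*(d*i - f*g) + c*(d*h - e*g), where the 3×3 is [[a, b, c], [d, e, f], [g, h, i]].
Minor M_00 = (15)*(-14) - (-13)*(7) = -210 + 91 = -119.
Minor M_01 = (-8)*(-14) - (-13)*(0) = 112 - 0 = 112.
Minor M_02 = (-8)*(7) - (15)*(0) = -56 - 0 = -56.
det(Q) = (-9)*(-119) - (-15)*(112) + (6)*(-56) = 1071 + 1680 - 336 = 2415.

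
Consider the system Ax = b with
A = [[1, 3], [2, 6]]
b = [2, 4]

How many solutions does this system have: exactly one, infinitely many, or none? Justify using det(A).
Infinitely many solutions

det(A) = (1)*(6) - (3)*(2) = 0, so A is singular (column 2 is 3 times column 1).
b = [2, 4] = 2 * column 1 of A, so b lies in the column space of A.
A singular matrix whose right-hand side is in its column space gives a 1-parameter family of solutions — infinitely many.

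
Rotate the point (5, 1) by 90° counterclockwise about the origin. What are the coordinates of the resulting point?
(-1, 5)

Rotation matrix R(θ) = [[cos θ, -sin θ], [sin θ, cos θ]]; for θ = 90°:
R = [[0, -1], [1, 0]]
Result: R × [5, 1]ᵀ = [0·5 + (-1)·1, 1·5 + (0)·1]ᵀ = (-1, 5)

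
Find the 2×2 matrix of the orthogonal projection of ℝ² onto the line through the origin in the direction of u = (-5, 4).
[[25/41, -20/41], [-20/41, 16/41]]

The orthogonal projection onto the line spanned by a nonzero vector u = (a, b) has matrix P = (u uᵀ) / (uᵀ u) = (1/(a² + b²)) · [[a², ab], [ab, b²]].
Here u = (-5, 4), so a² + b² = 25 + 16 = 41.
P = (1/41) · [[25, -20], [-20, 16]] = [[25/41, -20/41], [-20/41, 16/41]].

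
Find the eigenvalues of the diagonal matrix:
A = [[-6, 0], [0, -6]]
λ₁ = -6, λ₂ = -6

The characteristic polynomial of A is det(A - λI) = (-6 - λ)(-6 - λ) = 0.
The roots are λ = -6 and λ = -6, so the eigenvalues are the diagonal entries.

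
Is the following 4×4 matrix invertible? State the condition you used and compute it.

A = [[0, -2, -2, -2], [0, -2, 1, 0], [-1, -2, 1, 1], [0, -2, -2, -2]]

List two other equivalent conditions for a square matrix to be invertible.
No, not invertible; det(A) = 0 (two rows are equal, so the rows are linearly dependent). Equivalent conditions (failing for this A): rank(A) < 4; Ax = 0 has non-trivial solutions; 0 is an eigenvalue; the columns are linearly dependent.

To check invertibility, compute det(A).
In this matrix, row 0 and the last row are identical, so one row is a scalar multiple of another and the rows are linearly dependent.
A matrix with linearly dependent rows has det = 0 and is not invertible.
Equivalent failed conditions:
- rank(A) < 4.
- Ax = 0 has non-trivial solutions.
- 0 is an eigenvalue.
- The columns are linearly dependent.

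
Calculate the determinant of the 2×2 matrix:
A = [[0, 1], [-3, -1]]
3

For A = [[a, b], [c, d]], det(A) = a*d - b*c.
det(A) = (0)*(-1) - (1)*(-3) = 0 - -3 = 3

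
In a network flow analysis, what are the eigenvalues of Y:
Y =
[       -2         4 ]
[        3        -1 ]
λ = -5, 2

Solve det(Y - λI) = 0. For a 2×2 matrix the characteristic equation is λ² - (trace)λ + det = 0.
trace(Y) = a + d = -2 - 1 = -3.
det(Y) = a*d - b*c = (-2)*(-1) - (4)*(3) = 2 - 12 = -10.
Characteristic equation: λ² - (-3)λ + (-10) = 0.
Discriminant = (-3)² - 4*(-10) = 9 + 40 = 49.
λ = (-3 ± √49) / 2 = (-3 ± 7) / 2 = -5, 2.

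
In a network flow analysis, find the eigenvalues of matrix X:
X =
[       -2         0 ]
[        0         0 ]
λ = -2, 0

Solve det(X - λI) = 0. For a 2×2 matrix the characteristic equation is λ² - (trace)λ + det = 0.
trace(X) = a + d = -2 + 0 = -2.
det(X) = a*d - b*c = (-2)*(0) - (0)*(0) = 0 - 0 = 0.
Characteristic equation: λ² - (-2)λ + (0) = 0.
Discriminant = (-2)² - 4*(0) = 4 - 0 = 4.
λ = (-2 ± √4) / 2 = (-2 ± 2) / 2 = -2, 0.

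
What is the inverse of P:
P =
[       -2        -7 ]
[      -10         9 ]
det(P) = -88
P⁻¹ =
[    -9/88     -7/88 ]
[    -5/44      1/44 ]

For a 2×2 matrix P = [[a, b], [c, d]] with det(P) ≠ 0, P⁻¹ = (1/det(P)) * [[d, -b], [-c, a]].
det(P) = (-2)*(9) - (-7)*(-10) = -18 - 70 = -88.
P⁻¹ = (1/-88) * [[9, 7], [10, -2]].
Dividing each entry by -88 and reducing:
P⁻¹ =
[    -9/88     -7/88 ]
[    -5/44      1/44 ]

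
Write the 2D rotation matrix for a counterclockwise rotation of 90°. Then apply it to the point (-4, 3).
R = [[0, -1], [1, 0]]; R·(-4, 3) = (-3, -4)

Rotation matrix formula: R(θ) = [[cos θ, -sin θ], [sin θ, cos θ]]
For θ = 90°:
cos(90°) = 0
sin(90°) = 1
R = [[0, -1], [1, 0]]
Apply to (-4, 3): [0·-4 + (-1)·3, 1·-4 + 0·3] = (-3, -4)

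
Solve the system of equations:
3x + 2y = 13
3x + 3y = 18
x = 1, y = 5

Use elimination (row reduction):
Equation 1: 3x + 2y = 13.
Equation 2: 3x + 3y = 18.
Multiply Eq1 by 3 and Eq2 by 3: 9x + 6y = 39;  9x + 9y = 54.
Subtract: (3)y = 15, so y = 5.
Back-substitute into Eq1: 3x + 2*(5) = 13, so x = 1.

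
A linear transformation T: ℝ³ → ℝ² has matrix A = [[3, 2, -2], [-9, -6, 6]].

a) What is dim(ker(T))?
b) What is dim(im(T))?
dim(ker) = 2, dim(im) = 1

Observe that row 2 = -3 × row 1 (so the rows are linearly dependent).
Thus rank(A) = 1 (only one linearly independent row).
dim(im(T)) = rank(A) = 1.
By the rank-nullity theorem applied to T: ℝ³ → ℝ², rank(A) + nullity(A) = 3 (the domain dimension), so dim(ker(T)) = 3 - 1 = 2.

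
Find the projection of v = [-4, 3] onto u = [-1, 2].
[-2, 4]

The projection of v onto u is proj_u(v) = ((v·u) / (u·u)) · u.
v·u = (-4)*(-1) + (3)*(2) = 10.
u·u = (-1)*(-1) + (2)*(2) = 5.
coefficient = 10 / 5 = 2.
proj_u(v) = 2 · [-1, 2] = [-2, 4].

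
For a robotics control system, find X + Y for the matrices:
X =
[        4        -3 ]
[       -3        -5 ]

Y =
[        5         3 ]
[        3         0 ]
X + Y =
[        9         0 ]
[        0        -5 ]

Matrix addition is elementwise: (X+Y)[i][j] = X[i][j] + Y[i][j].
  (X+Y)[0][0] = (4) + (5) = 9
  (X+Y)[0][1] = (-3) + (3) = 0
  (X+Y)[1][0] = (-3) + (3) = 0
  (X+Y)[1][1] = (-5) + (0) = -5
X + Y =
[        9         0 ]
[        0        -5 ]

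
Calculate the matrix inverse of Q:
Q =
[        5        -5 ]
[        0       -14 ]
det(Q) = -70
Q⁻¹ =
[      1/5     -1/14 ]
[        0     -1/14 ]

For a 2×2 matrix Q = [[a, b], [c, d]] with det(Q) ≠ 0, Q⁻¹ = (1/det(Q)) * [[d, -b], [-c, a]].
det(Q) = (5)*(-14) - (-5)*(0) = -70 - 0 = -70.
Q⁻¹ = (1/-70) * [[-14, 5], [0, 5]].
Dividing each entry by -70 and reducing:
Q⁻¹ =
[      1/5     -1/14 ]
[        0     -1/14 ]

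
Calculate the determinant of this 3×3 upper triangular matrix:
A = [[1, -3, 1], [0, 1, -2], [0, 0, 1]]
1

The determinant of a triangular matrix is the product of its diagonal entries (the off-diagonal entries above the diagonal do not affect it).
det(A) = (1) * (1) * (1) = 1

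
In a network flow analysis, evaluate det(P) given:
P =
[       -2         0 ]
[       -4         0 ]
det(P) = 0

For a 2×2 matrix [[a, b], [c, d]], det = a*d - b*c.
det(P) = (-2)*(0) - (0)*(-4) = 0 - 0 = 0.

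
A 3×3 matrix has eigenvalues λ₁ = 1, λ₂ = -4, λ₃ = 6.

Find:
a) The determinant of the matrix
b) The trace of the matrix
det = -24, trace = 3

Two standard eigenvalue identities:
- det(A) equals the product of the eigenvalues (counted with multiplicity).
- trace(A) equals the sum of the eigenvalues.
det(A) = (1)*(-4)*(6) = -24.
trace(A) = 1 - 4 + 6 = 3.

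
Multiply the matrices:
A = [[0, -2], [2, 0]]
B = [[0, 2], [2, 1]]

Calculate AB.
[[-4, -2], [0, 4]]

Each entry (i,j) of AB = sum over k of A[i][k]*B[k][j].
(AB)[0][0] = (0)*(0) + (-2)*(2) = -4
(AB)[0][1] = (0)*(2) + (-2)*(1) = -2
(AB)[1][0] = (2)*(0) + (0)*(2) = 0
(AB)[1][1] = (2)*(2) + (0)*(1) = 4
AB = [[-4, -2], [0, 4]]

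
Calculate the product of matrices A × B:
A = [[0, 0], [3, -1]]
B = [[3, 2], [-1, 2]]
[[0, 0], [10, 4]]

Matrix multiplication:
C[0][0] = 0×3 + 0×-1 = 0
C[0][1] = 0×2 + 0×2 = 0
C[1][0] = 3×3 + -1×-1 = 10
C[1][1] = 3×2 + -1×2 = 4
Result: [[0, 0], [10, 4]]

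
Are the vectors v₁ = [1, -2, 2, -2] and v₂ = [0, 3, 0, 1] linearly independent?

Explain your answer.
Yes, linearly independent

Two vectors are linearly dependent iff one is a scalar multiple of the other.
No single scalar k satisfies v₂ = k·v₁ (the ratios of corresponding entries disagree), so v₁ and v₂ are linearly independent.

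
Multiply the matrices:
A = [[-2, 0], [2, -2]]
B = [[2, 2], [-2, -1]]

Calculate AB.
[[-4, -4], [8, 6]]

Each entry (i,j) of AB = sum over k of A[i][k]*B[k][j].
(AB)[0][0] = (-2)*(2) + (0)*(-2) = -4
(AB)[0][1] = (-2)*(2) + (0)*(-1) = -4
(AB)[1][0] = (2)*(2) + (-2)*(-2) = 8
(AB)[1][1] = (2)*(2) + (-2)*(-1) = 6
AB = [[-4, -4], [8, 6]]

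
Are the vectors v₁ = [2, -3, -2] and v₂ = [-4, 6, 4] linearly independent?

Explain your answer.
No, linearly dependent (v₂ = -2·v₁)

Check whether there is a scalar k with v₂ = k·v₁.
Comparing components, k = -2 satisfies -2·[2, -3, -2] = [-4, 6, 4].
Since v₂ is a scalar multiple of v₁, the two vectors are linearly dependent.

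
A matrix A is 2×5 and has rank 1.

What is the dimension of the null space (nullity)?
4

The rank-nullity theorem for an m×n matrix states:
rank(A) + nullity(A) = n (the number of columns).
Here n = 5 and rank(A) = 1, so nullity(A) = 5 - 1 = 4.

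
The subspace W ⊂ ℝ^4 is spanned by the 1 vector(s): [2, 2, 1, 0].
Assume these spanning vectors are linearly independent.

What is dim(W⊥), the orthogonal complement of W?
dim(W⊥) = 3

For any subspace W of ℝ^n, dim(W) + dim(W⊥) = n (the whole-space dimension).
Here the given 1 vectors are linearly independent, so dim(W) = 1.
Thus dim(W⊥) = n - dim(W) = 4 - 1 = 3.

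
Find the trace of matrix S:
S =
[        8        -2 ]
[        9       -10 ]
tr(S) = 8 - 10 = -2

The trace of a square matrix is the sum of its diagonal entries.
Diagonal entries of S: S[0][0] = 8, S[1][1] = -10.
tr(S) = 8 - 10 = -2.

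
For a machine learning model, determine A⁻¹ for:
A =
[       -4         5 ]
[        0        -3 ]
det(A) = 12
A⁻¹ =
[     -1/4     -5/12 ]
[        0      -1/3 ]

For a 2×2 matrix A = [[a, b], [c, d]] with det(A) ≠ 0, A⁻¹ = (1/det(A)) * [[d, -b], [-c, a]].
det(A) = (-4)*(-3) - (5)*(0) = 12 - 0 = 12.
A⁻¹ = (1/12) * [[-3, -5], [0, -4]].
Dividing each entry by 12 and reducing:
A⁻¹ =
[     -1/4     -5/12 ]
[        0      -1/3 ]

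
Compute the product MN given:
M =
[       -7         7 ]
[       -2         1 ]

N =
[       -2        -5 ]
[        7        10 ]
MN =
[       63       105 ]
[       11        20 ]

Matrix multiplication: (MN)[i][j] = sum over k of M[i][k] * N[k][j].
  (MN)[0][0] = (-7)*(-2) + (7)*(7) = 63
  (MN)[0][1] = (-7)*(-5) + (7)*(10) = 105
  (MN)[1][0] = (-2)*(-2) + (1)*(7) = 11
  (MN)[1][1] = (-2)*(-5) + (1)*(10) = 20
MN =
[       63       105 ]
[       11        20 ]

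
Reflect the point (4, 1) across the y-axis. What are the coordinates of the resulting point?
(-4, 1)

Reflection across y-axis: (4, 1) → (-4, 1)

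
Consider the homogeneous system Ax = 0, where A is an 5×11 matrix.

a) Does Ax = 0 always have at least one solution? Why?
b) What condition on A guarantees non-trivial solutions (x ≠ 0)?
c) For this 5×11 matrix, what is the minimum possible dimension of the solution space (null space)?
a) Yes, x = 0 is always a solution. b) When A has linearly dependent columns (rank < n). c) Minimum nullity = 6.

a) x = 0 satisfies A·0 = 0, so the zero vector is always a solution.
b) Non-trivial solutions exist iff the columns of A are linearly dependent, equivalently rank(A) < n (the number of columns).
c) By rank-nullity, rank(A) + nullity(A) = n = 11. Since A has only 5 rows, rank(A) ≤ 5, so nullity(A) ≥ 11 - 5 = 6.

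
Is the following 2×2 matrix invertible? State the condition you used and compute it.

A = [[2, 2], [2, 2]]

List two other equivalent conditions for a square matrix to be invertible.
No, not invertible; det(A) = 0 (two rows are equal, so the rows are linearly dependent). Equivalent conditions (failing for this A): rank(A) < 2; Ax = 0 has non-trivial solutions; 0 is an eigenvalue; the columns are linearly dependent.

To check invertibility, compute det(A).
In this matrix, row 0 and the last row are identical, so one row is a scalar multiple of another and the rows are linearly dependent.
A matrix with linearly dependent rows has det = 0 and is not invertible.
Equivalent failed conditions:
- rank(A) < 2.
- Ax = 0 has non-trivial solutions.
- 0 is an eigenvalue.
- The columns are linearly dependent.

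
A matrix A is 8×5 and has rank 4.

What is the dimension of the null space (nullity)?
1

The rank-nullity theorem for an m×n matrix states:
rank(A) + nullity(A) = n (the number of columns).
Here n = 5 and rank(A) = 4, so nullity(A) = 5 - 4 = 1.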